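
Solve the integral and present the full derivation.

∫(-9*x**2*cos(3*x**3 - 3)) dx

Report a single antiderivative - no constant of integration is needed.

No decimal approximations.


Step 1. Substitute u = x**3 - 1, turning ∫(-9*x**2*cos(3*x**3 - 3)) dx into ∫(-3*cos(3*u)) du: now ∫(-3*cos(3*u)) du.
Step 2. Evaluate the standard form: now -sin(3*u).
Step 3. Substitute back u = x**3 - 1: now -sin(3*x**3 - 3).
Answer: -sin(3*x**3 - 3).


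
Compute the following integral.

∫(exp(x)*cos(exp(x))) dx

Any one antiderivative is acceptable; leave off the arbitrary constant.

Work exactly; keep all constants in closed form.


Answer: sin(exp(x)).


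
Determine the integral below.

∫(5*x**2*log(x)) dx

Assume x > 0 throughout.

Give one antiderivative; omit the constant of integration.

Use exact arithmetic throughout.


Answer: 5*x**3*log(x)/3 - 5*x**3/9.


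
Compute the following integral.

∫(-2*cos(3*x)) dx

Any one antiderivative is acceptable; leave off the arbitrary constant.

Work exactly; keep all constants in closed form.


Answer: -2*sin(3*x)/3.


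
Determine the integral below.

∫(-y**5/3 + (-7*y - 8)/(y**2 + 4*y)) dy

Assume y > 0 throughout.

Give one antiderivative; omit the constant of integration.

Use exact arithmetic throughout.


Answer: -y**6/18 - 2*log(y) - 5*log(y + 4).


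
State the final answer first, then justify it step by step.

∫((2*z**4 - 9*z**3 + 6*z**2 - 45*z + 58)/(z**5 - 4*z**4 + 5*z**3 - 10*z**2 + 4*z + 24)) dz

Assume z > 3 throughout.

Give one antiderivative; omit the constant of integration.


The answer is -2*log(z - 3) + 2*log(z - 2) + 2*log(z + 1) + 3*atan(z/2)/2.
Step 1. Decompose ∫((2*z**4 - 9*z**3 + 6*z**2 - 45*z + 58)/(z**5 - 4*z**4 + 5*z**3 - 10*z**2 + 4*z + 24)) dz by partial fractions, (2*z**4 - 9*z**3 + 6*z**2 - 45*z + 58)/(z**5 - 4*z**4 + 5*z**3 - 10*z**2 + 4*z + 24) = 3/(z**2 + 4) + 2/(z + 1) + 2/(z - 2) - 2/(z - 3): now ∫(-2/(z - 3)) dz + ∫(2/(z - 2)) dz + ∫(2/(z + 1)) dz + ∫(3/(z**2 + 4)) dz.
Step 2. Evaluate the standard form [assuming z > 2]: now 2*log(z - 2) + ∫(-2/(z - 3)) dz + ∫(2/(z + 1)) dz + ∫(3/(z**2 + 4)) dz.
Step 3. Evaluate the standard form [assuming z > 3]: now -2*log(z - 3) + 2*log(z - 2) + ∫(2/(z + 1)) dz + ∫(3/(z**2 + 4)) dz.
Step 4. Evaluate the standard form [assuming z > -1]: now -2*log(z - 3) + 2*log(z - 2) + 2*log(z + 1) + ∫(3/(z**2 + 4)) dz.
Step 5. Evaluate the standard form: now -2*log(z - 3) + 2*log(z - 2) + 2*log(z + 1) + 3*atan(z/2)/2.
Answer: -2*log(z - 3) + 2*log(z - 2) + 2*log(z + 1) + 3*atan(z/2)/2.


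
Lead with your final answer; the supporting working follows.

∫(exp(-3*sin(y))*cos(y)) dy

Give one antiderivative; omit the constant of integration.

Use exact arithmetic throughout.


The answer is -exp(-3*sin(y))/3.
Step 1. Substitute u = sin(y), turning ∫(exp(-3*sin(y))*cos(y)) dy into ∫(exp(-3*u)) du: now ∫(exp(-3*u)) du.
Step 2. Evaluate the standard form: now -exp(-3*u)/3.
Step 3. Substitute back u = sin(y): now -exp(-3*sin(y))/3.
Answer: -exp(-3*sin(y))/3.


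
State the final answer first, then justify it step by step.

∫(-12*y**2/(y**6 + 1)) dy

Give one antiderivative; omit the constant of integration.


The answer is -4*atan(y**3).
Step 1. Substitute u = y**3, turning ∫(-12*y**2/(y**6 + 1)) dy into ∫(-4/(u**2 + 1)) du: now ∫(-4/(u**2 + 1)) du.
Step 2. Evaluate the standard form: now -4*atan(u).
Step 3. Substitute back u = y**3: now -4*atan(y**3).
Answer: -4*atan(y**3).


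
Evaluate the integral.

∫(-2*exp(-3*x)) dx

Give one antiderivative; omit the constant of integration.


Answer: 2*exp(-3*x)/3.


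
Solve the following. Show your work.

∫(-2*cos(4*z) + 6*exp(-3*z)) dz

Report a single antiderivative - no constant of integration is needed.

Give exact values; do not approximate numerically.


Step 1. Rewrite: now ∫(6*exp(-3*z)) dz + ∫(-2*cos(4*z)) dz.
Step 2. Evaluate the standard form: now -sin(4*z)/2 + ∫(6*exp(-3*z)) dz.
Step 3. Evaluate the standard form: now -sin(4*z)/2 - 2*exp(-3*z).
Answer: -sin(4*z)/2 - 2*exp(-3*z).


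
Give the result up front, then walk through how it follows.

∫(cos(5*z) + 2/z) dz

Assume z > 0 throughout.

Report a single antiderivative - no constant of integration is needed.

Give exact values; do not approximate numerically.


The answer is 2*log(z) + sin(5*z)/5.
Step 1. Rewrite: now ∫(2/z) dz + ∫(cos(5*z)) dz.
Step 2. Evaluate the standard form [assuming z > 0]: now 2*log(z) + ∫(cos(5*z)) dz.
Step 3. Evaluate the standard form: now 2*log(z) + sin(5*z)/5.
Answer: 2*log(z) + sin(5*z)/5.


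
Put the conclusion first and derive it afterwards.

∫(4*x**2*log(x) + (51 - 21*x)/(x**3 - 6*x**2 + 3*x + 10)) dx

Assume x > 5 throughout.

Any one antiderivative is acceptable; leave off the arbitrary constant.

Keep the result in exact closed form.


The answer is 4*x**3*log(x)/3 - 4*x**3/9 - 3*log(x - 5) - log(x - 2) + 4*log(x + 1).
Step 1. Rewrite: now ∫(4*x**2*log(x)) dx + ∫((51 - 21*x)/(x**3 - 6*x**2 + 3*x + 10)) dx.
Step 2. Decompose ∫((51 - 21*x)/(x**3 - 6*x**2 + 3*x + 10)) dx by partial fractions, (51 - 21*x)/(x**3 - 6*x**2 + 3*x + 10) = 4/(x + 1) - 1/(x - 2) - 3/(x - 5): now ∫(4*x**2*log(x)) dx + ∫(-3/(x - 5)) dx + ∫(-1/(x - 2)) dx + ∫(4/(x + 1)) dx.
Step 3. Evaluate the standard form [assuming x > -1]: now 4*log(x + 1) + ∫(4*x**2*log(x)) dx + ∫(-3/(x - 5)) dx + ∫(-1/(x - 2)) dx.
Step 4. Evaluate the standard form [assuming x > 5]: now -3*log(x - 5) + 4*log(x + 1) + ∫(4*x**2*log(x)) dx + ∫(-1/(x - 2)) dx.
Step 5. Evaluate the standard form [assuming x > 2]: now -3*log(x - 5) - log(x - 2) + 4*log(x + 1) + ∫(4*x**2*log(x)) dx.
Step 6. Integrate ∫(4*x**2*log(x)) dx by parts with u = log(x), dv = (4*x**2) dx, so v = 4*x**3/3 [assuming x > 0]: now 4*x**3*log(x)/3 - 3*log(x - 5) - log(x - 2) + 4*log(x + 1) + ∫(-4*x**2/3) dx.
Step 7. Evaluate the standard form: now 4*x**3*log(x)/3 - 4*x**3/9 - 3*log(x - 5) - log(x - 2) + 4*log(x + 1).
Answer: 4*x**3*log(x)/3 - 4*x**3/9 - 3*log(x - 5) - log(x - 2) + 4*log(x + 1).


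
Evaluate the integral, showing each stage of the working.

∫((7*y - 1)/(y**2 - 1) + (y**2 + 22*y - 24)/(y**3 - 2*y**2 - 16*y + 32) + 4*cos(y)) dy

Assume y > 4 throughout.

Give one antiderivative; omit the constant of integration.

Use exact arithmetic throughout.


Step 1. Rewrite: now ∫((7*y - 1)/(y**2 - 1)) dy + ∫((y**2 + 22*y - 24)/(y**3 - 2*y**2 - 16*y + 32)) dy + ∫(4*cos(y)) dy.
Step 2. Decompose ∫((7*y - 1)/(y**2 - 1)) dy by partial fractions, (7*y - 1)/(y**2 - 1) = 4/(y + 1) + 3/(y - 1): now ∫((y**2 + 22*y - 24)/(y**3 - 2*y**2 - 16*y + 32)) dy + ∫(3/(y - 1)) dy + ∫(4/(y + 1)) dy + ∫(4*cos(y)) dy.
Step 3. Evaluate the standard form [assuming y > -1]: now 4*log(y + 1) + ∫((y**2 + 22*y - 24)/(y**3 - 2*y**2 - 16*y + 32)) dy + ∫(3/(y - 1)) dy + ∫(4*cos(y)) dy.
Step 4. Evaluate the standard form [assuming y > 1]: now 3*log(y - 1) + 4*log(y + 1) + ∫((y**2 + 22*y - 24)/(y**3 - 2*y**2 - 16*y + 32)) dy + ∫(4*cos(y)) dy.
Step 5. Evaluate the standard form: now 3*log(y - 1) + 4*log(y + 1) + 4*sin(y) + ∫((y**2 + 22*y - 24)/(y**3 - 2*y**2 - 16*y + 32)) dy.
Step 6. Decompose ∫((y**2 + 22*y - 24)/(y**3 - 2*y**2 - 16*y + 32)) dy by partial fractions, (y**2 + 22*y - 24)/(y**3 - 2*y**2 - 16*y + 32) = -2/(y + 4) - 2/(y - 2) + 5/(y - 4): now 3*log(y - 1) + 4*log(y + 1) + 4*sin(y) + ∫(5/(y - 4)) dy + ∫(-2/(y - 2)) dy + ∫(-2/(y + 4)) dy.
Step 7. Evaluate the standard form [assuming y > 2]: now -2*log(y - 2) + 3*log(y - 1) + 4*log(y + 1) + 4*sin(y) + ∫(5/(y - 4)) dy + ∫(-2/(y + 4)) dy.
Step 8. Evaluate the standard form [assuming y > -4]: now -2*log(y - 2) + 3*log(y - 1) + 4*log(y + 1) - 2*log(y + 4) + 4*sin(y) + ∫(5/(y - 4)) dy.
Step 9. Evaluate the standard form [assuming y > 4]: now 5*log(y - 4) - 2*log(y - 2) + 3*log(y - 1) + 4*log(y + 1) - 2*log(y + 4) + 4*sin(y).
Answer: 5*log(y - 4) - 2*log(y - 2) + 3*log(y - 1) + 4*log(y + 1) - 2*log(y + 4) + 4*sin(y).


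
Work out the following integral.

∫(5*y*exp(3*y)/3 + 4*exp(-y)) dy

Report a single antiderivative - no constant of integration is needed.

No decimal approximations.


Answer: 5*y*exp(3*y)/9 - 5*exp(3*y)/27 - 4*exp(-y).


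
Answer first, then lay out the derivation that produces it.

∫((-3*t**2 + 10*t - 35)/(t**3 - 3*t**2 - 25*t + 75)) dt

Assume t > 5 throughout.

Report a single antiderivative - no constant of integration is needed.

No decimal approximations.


The answer is -3*log(t - 5) + 2*log(t - 3) - 2*log(t + 5).
Step 1. Decompose ∫((-3*t**2 + 10*t - 35)/(t**3 - 3*t**2 - 25*t + 75)) dt by partial fractions, (-3*t**2 + 10*t - 35)/(t**3 - 3*t**2 - 25*t + 75) = -2/(t + 5) + 2/(t - 3) - 3/(t - 5): now ∫(-3/(t - 5)) dt + ∫(2/(t - 3)) dt + ∫(-2/(t + 5)) dt.
Step 2. Evaluate the standard form [assuming t > -5]: now -2*log(t + 5) + ∫(-3/(t - 5)) dt + ∫(2/(t - 3)) dt.
Step 3. Evaluate the standard form [assuming t > 3]: now 2*log(t - 3) - 2*log(t + 5) + ∫(-3/(t - 5)) dt.
Step 4. Evaluate the standard form [assuming t > 5]: now -3*log(t - 5) + 2*log(t - 3) - 2*log(t + 5).
Answer: -3*log(t - 5) + 2*log(t - 3) - 2*log(t + 5).


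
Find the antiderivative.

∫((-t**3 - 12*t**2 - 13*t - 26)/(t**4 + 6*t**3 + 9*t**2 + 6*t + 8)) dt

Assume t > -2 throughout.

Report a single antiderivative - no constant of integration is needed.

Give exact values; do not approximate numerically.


Answer: -4*log(t + 2) + 3*log(t + 4) - 2*atan(t).


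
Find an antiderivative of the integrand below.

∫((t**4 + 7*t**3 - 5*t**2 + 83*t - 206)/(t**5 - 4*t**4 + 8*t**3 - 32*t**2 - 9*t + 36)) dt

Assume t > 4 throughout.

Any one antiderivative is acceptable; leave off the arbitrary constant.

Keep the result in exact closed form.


Answer: 2*log(t - 4) + 2*log(t - 1) - 3*log(t + 1) - 2*atan(t/3)/3.


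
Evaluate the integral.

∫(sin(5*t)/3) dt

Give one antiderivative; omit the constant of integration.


Answer: -cos(5*t)/15.


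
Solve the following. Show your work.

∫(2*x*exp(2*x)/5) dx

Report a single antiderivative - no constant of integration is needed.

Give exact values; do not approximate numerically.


Step 1. Integrate ∫(2*x*exp(2*x)/5) dx by parts with u = x, dv = (2*exp(2*x)/5) dx, so v = exp(2*x)/5: now x*exp(2*x)/5 + ∫(-exp(2*x)/5) dx.
Step 2. Evaluate the standard form: now x*exp(2*x)/5 - exp(2*x)/10.
Answer: x*exp(2*x)/5 - exp(2*x)/10.


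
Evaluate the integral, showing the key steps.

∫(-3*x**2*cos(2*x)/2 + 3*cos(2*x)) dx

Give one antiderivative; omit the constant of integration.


Step 1. Rewrite: now ∫(-3*x**2*cos(2*x)/2) dx + ∫(3*cos(2*x)) dx.
Step 2. Integrate ∫(-3*x**2*cos(2*x)/2) dx by parts with u = x**2, dv = (-3*cos(2*x)/2) dx, so v = -3*sin(2*x)/4: now -3*x**2*sin(2*x)/4 + ∫(3*x*sin(2*x)/2) dx + ∫(3*cos(2*x)) dx.
Step 3. Integrate ∫(3*x*sin(2*x)/2) dx by parts with u = x, dv = (3*sin(2*x)/2) dx, so v = -3*cos(2*x)/4: now -3*x**2*sin(2*x)/4 - 3*x*cos(2*x)/4 + ∫(3*cos(2*x)/4) dx + ∫(3*cos(2*x)) dx.
Step 4. Evaluate the standard form: now -3*x**2*sin(2*x)/4 - 3*x*cos(2*x)/4 + 3*sin(2*x)/8 + ∫(3*cos(2*x)) dx.
Step 5. Evaluate the standard form: now -3*x**2*sin(2*x)/4 - 3*x*cos(2*x)/4 + 15*sin(2*x)/8.
Answer: -3*x**2*sin(2*x)/4 - 3*x*cos(2*x)/4 + 15*sin(2*x)/8.


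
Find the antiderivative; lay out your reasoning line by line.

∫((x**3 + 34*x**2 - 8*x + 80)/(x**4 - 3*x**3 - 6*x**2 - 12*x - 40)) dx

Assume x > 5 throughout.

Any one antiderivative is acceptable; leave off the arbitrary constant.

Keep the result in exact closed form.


Step 1. Decompose ∫((x**3 + 34*x**2 - 8*x + 80)/(x**4 - 3*x**3 - 6*x**2 - 12*x - 40)) dx by partial fractions, (x**3 + 34*x**2 - 8*x + 80)/(x**4 - 3*x**3 - 6*x**2 - 12*x - 40) = 4/(x**2 + 4) - 4/(x + 2) + 5/(x - 5): now ∫(5/(x - 5)) dx + ∫(-4/(x + 2)) dx + ∫(4/(x**2 + 4)) dx.
Step 2. Evaluate the standard form [assuming x > -2]: now -4*log(x + 2) + ∫(5/(x - 5)) dx + ∫(4/(x**2 + 4)) dx.
Step 3. Evaluate the standard form [assuming x > 5]: now 5*log(x - 5) - 4*log(x + 2) + ∫(4/(x**2 + 4)) dx.
Step 4. Evaluate the standard form: now 5*log(x - 5) - 4*log(x + 2) + 2*atan(x/2).
Answer: 5*log(x - 5) - 4*log(x + 2) + 2*atan(x/2).


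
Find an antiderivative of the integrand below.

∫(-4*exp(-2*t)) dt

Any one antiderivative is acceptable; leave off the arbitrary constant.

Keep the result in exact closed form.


Answer: 2*exp(-2*t).


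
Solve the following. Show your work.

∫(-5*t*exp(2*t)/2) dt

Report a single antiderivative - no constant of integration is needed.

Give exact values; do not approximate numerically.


Step 1. Integrate ∫(-5*t*exp(2*t)/2) dt by parts with u = t, dv = (-5*exp(2*t)/2) dt, so v = -5*exp(2*t)/4: now -5*t*exp(2*t)/4 + ∫(5*exp(2*t)/4) dt.
Step 2. Evaluate the standard form: now -5*t*exp(2*t)/4 + 5*exp(2*t)/8.
Answer: -5*t*exp(2*t)/4 + 5*exp(2*t)/8.


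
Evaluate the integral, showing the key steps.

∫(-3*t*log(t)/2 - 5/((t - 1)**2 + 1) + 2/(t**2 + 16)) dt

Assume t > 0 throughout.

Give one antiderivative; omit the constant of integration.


Step 1. Rewrite: now ∫(-3*t*log(t)/2) dt + ∫(2/(t**2 + 16)) dt + ∫(-5/((t - 1)**2 + 1)) dt.
Step 2. Integrate ∫(-3*t*log(t)/2) dt by parts with u = log(t), dv = (-3*t/2) dt, so v = -3*t**2/4 [assuming t > 0]: now -3*t**2*log(t)/4 + ∫(3*t/4) dt + ∫(2/(t**2 + 16)) dt + ∫(-5/((t - 1)**2 + 1)) dt.
Step 3. Evaluate the standard form: now -3*t**2*log(t)/4 + 3*t**2/8 + ∫(2/(t**2 + 16)) dt + ∫(-5/((t - 1)**2 + 1)) dt.
Step 4. Substitute u = t - 1, turning ∫(-5/((t - 1)**2 + 1)) dt into ∫(-5/(u**2 + 1)) du: now -3*t**2*log(t)/4 + 3*t**2/8 + ∫(2/(t**2 + 16)) dt + ∫(-5/(u**2 + 1)) du.
Step 5. Evaluate the standard form: now -3*t**2*log(t)/4 + 3*t**2/8 - 5*atan(u) + ∫(2/(t**2 + 16)) dt.
Step 6. Substitute back u = t - 1: now -3*t**2*log(t)/4 + 3*t**2/8 - 5*atan(t - 1) + ∫(2/(t**2 + 16)) dt.
Step 7. Evaluate the standard form: now -3*t**2*log(t)/4 + 3*t**2/8 + atan(t/4)/2 - 5*atan(t - 1).
Answer: -3*t**2*log(t)/4 + 3*t**2/8 + atan(t/4)/2 - 5*atan(t - 1).


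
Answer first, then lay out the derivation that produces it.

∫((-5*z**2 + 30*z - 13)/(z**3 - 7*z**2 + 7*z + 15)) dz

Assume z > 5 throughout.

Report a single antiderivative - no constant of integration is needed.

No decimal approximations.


The answer is log(z - 5) - 4*log(z - 3) - 2*log(z + 1).
Step 1. Decompose ∫((-5*z**2 + 30*z - 13)/(z**3 - 7*z**2 + 7*z + 15)) dz by partial fractions, (-5*z**2 + 30*z - 13)/(z**3 - 7*z**2 + 7*z + 15) = -2/(z + 1) - 4/(z - 3) + 1/(z - 5): now ∫(1/(z - 5)) dz + ∫(-4/(z - 3)) dz + ∫(-2/(z + 1)) dz.
Step 2. Evaluate the standard form [assuming z > 5]: now log(z - 5) + ∫(-4/(z - 3)) dz + ∫(-2/(z + 1)) dz.
Step 3. Evaluate the standard form [assuming z > 3]: now log(z - 5) - 4*log(z - 3) + ∫(-2/(z + 1)) dz.
Step 4. Evaluate the standard form [assuming z > -1]: now log(z - 5) - 4*log(z - 3) - 2*log(z + 1).
Answer: log(z - 5) - 4*log(z - 3) - 2*log(z + 1).


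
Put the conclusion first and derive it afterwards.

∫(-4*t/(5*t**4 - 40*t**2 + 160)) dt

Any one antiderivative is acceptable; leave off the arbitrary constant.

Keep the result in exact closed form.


The answer is -atan(t**2/4 - 1)/10.
Step 1. Substitute u = t**2 - 4, turning ∫(-4*t/(5*t**4 - 40*t**2 + 160)) dt into ∫(-2/(5*(u**2 + 16))) du: now ∫(-2/(5*(u**2 + 16))) du.
Step 2. Evaluate the standard form: now -atan(u/4)/10.
Step 3. Substitute back u = t**2 - 4: now -atan(t**2/4 - 1)/10.
Answer: -atan(t**2/4 - 1)/10.


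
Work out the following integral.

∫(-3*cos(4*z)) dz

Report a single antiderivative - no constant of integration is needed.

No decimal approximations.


Answer: -3*sin(4*z)/4.


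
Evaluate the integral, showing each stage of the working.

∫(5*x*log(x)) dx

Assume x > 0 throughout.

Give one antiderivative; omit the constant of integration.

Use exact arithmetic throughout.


Step 1. Integrate ∫(5*x*log(x)) dx by parts with u = log(x), dv = (5*x) dx, so v = 5*x**2/2 [assuming x > 0]: now 5*x**2*log(x)/2 + ∫(-5*x/2) dx.
Step 2. Evaluate the standard form: now 5*x**2*log(x)/2 - 5*x**2/4.
Answer: 5*x**2*log(x)/2 - 5*x**2/4.


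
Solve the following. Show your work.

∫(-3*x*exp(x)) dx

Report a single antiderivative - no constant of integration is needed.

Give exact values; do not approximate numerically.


Step 1. Integrate ∫(-3*x*exp(x)) dx by parts with u = x, dv = (-3*exp(x)) dx, so v = -3*exp(x): now -3*x*exp(x) + ∫(3*exp(x)) dx.
Step 2. Evaluate the standard form: now -3*x*exp(x) + 3*exp(x).
Answer: -3*x*exp(x) + 3*exp(x).


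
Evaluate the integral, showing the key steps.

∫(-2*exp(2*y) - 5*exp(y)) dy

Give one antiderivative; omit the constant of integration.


Step 1. Rewrite: now ∫(-5*exp(y)) dy + ∫(-2*exp(2*y)) dy.
Step 2. Evaluate the standard form: now -5*exp(y) + ∫(-2*exp(2*y)) dy.
Step 3. Evaluate the standard form: now -exp(2*y) - 5*exp(y).
Answer: -exp(2*y) - 5*exp(y).


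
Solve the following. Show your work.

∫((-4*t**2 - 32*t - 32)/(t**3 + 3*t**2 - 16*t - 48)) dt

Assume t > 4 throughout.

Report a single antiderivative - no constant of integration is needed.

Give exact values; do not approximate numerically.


Step 1. Decompose ∫((-4*t**2 - 32*t - 32)/(t**3 + 3*t**2 - 16*t - 48)) dt by partial fractions, (-4*t**2 - 32*t - 32)/(t**3 + 3*t**2 - 16*t - 48) = 4/(t + 4) - 4/(t + 3) - 4/(t - 4): now ∫(-4/(t - 4)) dt + ∫(-4/(t + 3)) dt + ∫(4/(t + 4)) dt.
Step 2. Evaluate the standard form [assuming t > -3]: now -4*log(t + 3) + ∫(-4/(t - 4)) dt + ∫(4/(t + 4)) dt.
Step 3. Evaluate the standard form [assuming t > -4]: now -4*log(t + 3) + 4*log(t + 4) + ∫(-4/(t - 4)) dt.
Step 4. Evaluate the standard form [assuming t > 4]: now -4*log(t - 4) - 4*log(t + 3) + 4*log(t + 4).
Answer: -4*log(t - 4) - 4*log(t + 3) + 4*log(t + 4).


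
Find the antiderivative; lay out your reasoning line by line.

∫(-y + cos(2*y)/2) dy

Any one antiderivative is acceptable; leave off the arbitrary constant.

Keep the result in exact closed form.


Step 1. Rewrite: now ∫(-y) dy + ∫(cos(2*y)/2) dy.
Step 2. Evaluate the standard form: now sin(2*y)/4 + ∫(-y) dy.
Step 3. Evaluate the standard form: now -y**2/2 + sin(2*y)/4.
Answer: -y**2/2 + sin(2*y)/4.


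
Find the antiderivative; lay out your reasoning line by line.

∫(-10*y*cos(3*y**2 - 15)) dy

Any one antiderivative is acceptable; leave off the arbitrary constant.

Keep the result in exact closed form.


Step 1. Substitute u = y**2 - 5, turning ∫(-10*y*cos(3*y**2 - 15)) dy into ∫(-5*cos(3*u)) du: now ∫(-5*cos(3*u)) du.
Step 2. Evaluate the standard form: now -5*sin(3*u)/3.
Step 3. Substitute back u = y**2 - 5: now -5*sin(3*y**2 - 15)/3.
Answer: -5*sin(3*y**2 - 15)/3.


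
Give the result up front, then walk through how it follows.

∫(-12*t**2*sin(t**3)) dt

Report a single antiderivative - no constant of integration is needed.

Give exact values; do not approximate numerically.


The answer is 4*cos(t**3).
Step 1. Substitute u = t**3, turning ∫(-12*t**2*sin(t**3)) dt into ∫(-4*sin(u)) du: now ∫(-4*sin(u)) du.
Step 2. Evaluate the standard form: now 4*cos(u).
Step 3. Substitute back u = t**3: now 4*cos(t**3).
Answer: 4*cos(t**3).


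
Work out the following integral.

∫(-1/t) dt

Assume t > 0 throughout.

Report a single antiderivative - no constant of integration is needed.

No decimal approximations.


Answer: -log(t).


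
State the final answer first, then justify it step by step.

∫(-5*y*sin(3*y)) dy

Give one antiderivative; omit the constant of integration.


The answer is 5*y*cos(3*y)/3 - 5*sin(3*y)/9.
Step 1. Integrate ∫(-5*y*sin(3*y)) dy by parts with u = y, dv = (-5*sin(3*y)) dy, so v = 5*cos(3*y)/3: now 5*y*cos(3*y)/3 + ∫(-5*cos(3*y)/3) dy.
Step 2. Evaluate the standard form: now 5*y*cos(3*y)/3 - 5*sin(3*y)/9.
Answer: 5*y*cos(3*y)/3 - 5*sin(3*y)/9.


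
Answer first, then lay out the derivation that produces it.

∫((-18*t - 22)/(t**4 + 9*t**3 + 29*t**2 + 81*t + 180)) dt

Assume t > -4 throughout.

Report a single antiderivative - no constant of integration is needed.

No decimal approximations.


The answer is 2*log(t + 4) - 2*log(t + 5) - 2*atan(t/3)/3.
Step 1. Decompose ∫((-18*t - 22)/(t**4 + 9*t**3 + 29*t**2 + 81*t + 180)) dt by partial fractions, (-18*t - 22)/(t**4 + 9*t**3 + 29*t**2 + 81*t + 180) = -2/(t**2 + 9) - 2/(t + 5) + 2/(t + 4): now ∫(2/(t + 4)) dt + ∫(-2/(t + 5)) dt + ∫(-2/(t**2 + 9)) dt.
Step 2. Evaluate the standard form [assuming t > -4]: now 2*log(t + 4) + ∫(-2/(t + 5)) dt + ∫(-2/(t**2 + 9)) dt.
Step 3. Evaluate the standard form [assuming t > -5]: now 2*log(t + 4) - 2*log(t + 5) + ∫(-2/(t**2 + 9)) dt.
Step 4. Evaluate the standard form: now 2*log(t + 4) - 2*log(t + 5) - 2*atan(t/3)/3.
Answer: 2*log(t + 4) - 2*log(t + 5) - 2*atan(t/3)/3.


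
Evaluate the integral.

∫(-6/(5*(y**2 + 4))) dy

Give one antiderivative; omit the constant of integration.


Answer: -3*atan(y/2)/5.


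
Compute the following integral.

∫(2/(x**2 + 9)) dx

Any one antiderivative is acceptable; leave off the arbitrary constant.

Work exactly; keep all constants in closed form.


Answer: 2*atan(x/3)/3.


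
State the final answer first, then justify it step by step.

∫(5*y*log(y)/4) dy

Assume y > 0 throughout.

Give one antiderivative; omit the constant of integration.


The answer is 5*y**2*log(y)/8 - 5*y**2/16.
Step 1. Integrate ∫(5*y*log(y)/4) dy by parts with u = log(y), dv = (5*y/4) dy, so v = 5*y**2/8 [assuming y > 0]: now 5*y**2*log(y)/8 + ∫(-5*y/8) dy.
Step 2. Evaluate the standard form: now 5*y**2*log(y)/8 - 5*y**2/16.
Answer: 5*y**2*log(y)/8 - 5*y**2/16.


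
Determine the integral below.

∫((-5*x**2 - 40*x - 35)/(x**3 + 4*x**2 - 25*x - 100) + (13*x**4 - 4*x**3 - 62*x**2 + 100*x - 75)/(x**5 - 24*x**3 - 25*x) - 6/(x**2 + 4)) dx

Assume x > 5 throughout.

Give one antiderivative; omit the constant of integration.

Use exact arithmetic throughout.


Answer: 3*log(x) + log(x - 5) - 5*log(x + 4) + 9*log(x + 5) - 3*atan(x/2) - 4*atan(x).


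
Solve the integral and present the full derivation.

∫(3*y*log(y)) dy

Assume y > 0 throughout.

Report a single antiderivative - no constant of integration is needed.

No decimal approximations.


Step 1. Integrate ∫(3*y*log(y)) dy by parts with u = log(y), dv = (3*y) dy, so v = 3*y**2/2 [assuming y > 0]: now 3*y**2*log(y)/2 + ∫(-3*y/2) dy.
Step 2. Evaluate the standard form: now 3*y**2*log(y)/2 - 3*y**2/4.
Answer: 3*y**2*log(y)/2 - 3*y**2/4.


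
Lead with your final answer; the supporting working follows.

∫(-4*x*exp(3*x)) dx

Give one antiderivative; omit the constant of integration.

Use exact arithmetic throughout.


The answer is -4*x*exp(3*x)/3 + 4*exp(3*x)/9.
Step 1. Integrate ∫(-4*x*exp(3*x)) dx by parts with u = x, dv = (-4*exp(3*x)) dx, so v = -4*exp(3*x)/3: now -4*x*exp(3*x)/3 + ∫(4*exp(3*x)/3) dx.
Step 2. Evaluate the standard form: now -4*x*exp(3*x)/3 + 4*exp(3*x)/9.
Answer: -4*x*exp(3*x)/3 + 4*exp(3*x)/9.


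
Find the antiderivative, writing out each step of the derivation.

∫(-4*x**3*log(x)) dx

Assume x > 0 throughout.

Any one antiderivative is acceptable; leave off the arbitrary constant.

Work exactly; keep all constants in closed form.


Step 1. Integrate ∫(-4*x**3*log(x)) dx by parts with u = log(x), dv = (-4*x**3) dx, so v = -x**4 [assuming x > 0]: now -x**4*log(x) + ∫(x**3) dx.
Step 2. Evaluate the standard form: now -x**4*log(x) + x**4/4.
Answer: -x**4*log(x) + x**4/4.


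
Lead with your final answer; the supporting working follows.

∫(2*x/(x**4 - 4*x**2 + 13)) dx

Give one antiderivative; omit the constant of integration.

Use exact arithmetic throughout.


The answer is atan(x**2/3 - 2/3)/3.
Step 1. Substitute u = x**2 - 2, turning ∫(2*x/(x**4 - 4*x**2 + 13)) dx into ∫(1/(u**2 + 9)) du: now ∫(1/(u**2 + 9)) du.
Step 2. Evaluate the standard form: now atan(u/3)/3.
Step 3. Substitute back u = x**2 - 2: now atan(x**2/3 - 2/3)/3.
Answer: atan(x**2/3 - 2/3)/3.


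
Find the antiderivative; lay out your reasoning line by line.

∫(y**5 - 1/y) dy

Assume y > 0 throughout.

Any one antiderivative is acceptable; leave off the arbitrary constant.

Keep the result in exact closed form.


Step 1. Rewrite: now ∫(-1/y) dy + ∫(y**5) dy.
Step 2. Evaluate the standard form [assuming y > 0]: now -log(y) + ∫(y**5) dy.
Step 3. Evaluate the standard form: now y**6/6 - log(y).
Answer: y**6/6 - log(y).


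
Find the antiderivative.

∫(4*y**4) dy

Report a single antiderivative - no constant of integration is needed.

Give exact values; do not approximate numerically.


Answer: 4*y**5/5.


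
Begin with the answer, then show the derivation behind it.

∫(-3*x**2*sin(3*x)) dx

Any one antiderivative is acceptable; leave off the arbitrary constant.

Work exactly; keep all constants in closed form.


The answer is x**2*cos(3*x) - 2*x*sin(3*x)/3 - 2*cos(3*x)/9.
Step 1. Integrate ∫(-3*x**2*sin(3*x)) dx by parts with u = x**2, dv = (-3*sin(3*x)) dx, so v = cos(3*x): now x**2*cos(3*x) + ∫(-2*x*cos(3*x)) dx.
Step 2. Integrate ∫(-2*x*cos(3*x)) dx by parts with u = x, dv = (-2*cos(3*x)) dx, so v = -2*sin(3*x)/3: now x**2*cos(3*x) - 2*x*sin(3*x)/3 + ∫(2*sin(3*x)/3) dx.
Step 3. Evaluate the standard form: now x**2*cos(3*x) - 2*x*sin(3*x)/3 - 2*cos(3*x)/9.
Answer: x**2*cos(3*x) - 2*x*sin(3*x)/3 - 2*cos(3*x)/9.


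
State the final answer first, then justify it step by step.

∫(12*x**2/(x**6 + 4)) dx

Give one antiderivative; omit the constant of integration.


The answer is 2*atan(x**3/2).
Step 1. Substitute u = x**3, turning ∫(12*x**2/(x**6 + 4)) dx into ∫(4/(u**2 + 4)) du: now ∫(4/(u**2 + 4)) du.
Step 2. Evaluate the standard form: now 2*atan(u/2).
Step 3. Substitute back u = x**3: now 2*atan(x**3/2).
Answer: 2*atan(x**3/2).


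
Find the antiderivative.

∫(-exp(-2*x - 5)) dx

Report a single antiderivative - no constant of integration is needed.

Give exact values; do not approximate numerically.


Answer: exp(-2*x - 5)/2.


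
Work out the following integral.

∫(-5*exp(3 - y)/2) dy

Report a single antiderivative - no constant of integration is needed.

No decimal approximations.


Answer: 5*exp(3 - y)/2.


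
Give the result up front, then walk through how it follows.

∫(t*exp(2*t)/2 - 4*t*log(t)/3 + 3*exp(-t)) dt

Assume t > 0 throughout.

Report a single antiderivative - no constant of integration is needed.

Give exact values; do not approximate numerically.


The answer is -2*t**2*log(t)/3 + t**2/3 + t*exp(2*t)/4 - exp(2*t)/8 - 3*exp(-t).
Step 1. Rewrite: now ∫(t*exp(2*t)/2) dt + ∫(-4*t*log(t)/3) dt + ∫(3*exp(-t)) dt.
Step 2. Evaluate the standard form: now ∫(t*exp(2*t)/2) dt + ∫(-4*t*log(t)/3) dt - 3*exp(-t).
Step 3. Integrate ∫(-4*t*log(t)/3) dt by parts with u = log(t), dv = (-4*t/3) dt, so v = -2*t**2/3 [assuming t > 0]: now -2*t**2*log(t)/3 + ∫(2*t/3) dt + ∫(t*exp(2*t)/2) dt - 3*exp(-t).
Step 4. Evaluate the standard form: now -2*t**2*log(t)/3 + t**2/3 + ∫(t*exp(2*t)/2) dt - 3*exp(-t).
Step 5. Integrate ∫(t*exp(2*t)/2) dt by parts with u = t, dv = (exp(2*t)/2) dt, so v = exp(2*t)/4: now -2*t**2*log(t)/3 + t**2/3 + t*exp(2*t)/4 + ∫(-exp(2*t)/4) dt - 3*exp(-t).
Step 6. Evaluate the standard form: now -2*t**2*log(t)/3 + t**2/3 + t*exp(2*t)/4 - exp(2*t)/8 - 3*exp(-t).
Answer: -2*t**2*log(t)/3 + t**2/3 + t*exp(2*t)/4 - exp(2*t)/8 - 3*exp(-t).


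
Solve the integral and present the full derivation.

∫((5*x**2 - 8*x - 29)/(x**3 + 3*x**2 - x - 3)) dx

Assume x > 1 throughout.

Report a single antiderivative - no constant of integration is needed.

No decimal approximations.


Step 1. Decompose ∫((5*x**2 - 8*x - 29)/(x**3 + 3*x**2 - x - 3)) dx by partial fractions, (5*x**2 - 8*x - 29)/(x**3 + 3*x**2 - x - 3) = 5/(x + 3) + 4/(x + 1) - 4/(x - 1): now ∫(-4/(x - 1)) dx + ∫(4/(x + 1)) dx + ∫(5/(x + 3)) dx.
Step 2. Evaluate the standard form [assuming x > -3]: now 5*log(x + 3) + ∫(-4/(x - 1)) dx + ∫(4/(x + 1)) dx.
Step 3. Evaluate the standard form [assuming x > 1]: now -4*log(x - 1) + 5*log(x + 3) + ∫(4/(x + 1)) dx.
Step 4. Evaluate the standard form [assuming x > -1]: now -4*log(x - 1) + 4*log(x + 1) + 5*log(x + 3).
Answer: -4*log(x - 1) + 4*log(x + 1) + 5*log(x + 3).


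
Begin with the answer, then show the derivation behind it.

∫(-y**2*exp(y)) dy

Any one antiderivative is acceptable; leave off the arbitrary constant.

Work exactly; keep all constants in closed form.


The answer is -y**2*exp(y) + 2*y*exp(y) - 2*exp(y).
Step 1. Integrate ∫(-y**2*exp(y)) dy by parts with u = y**2, dv = (-exp(y)) dy, so v = -exp(y): now -y**2*exp(y) + ∫(2*y*exp(y)) dy.
Step 2. Integrate ∫(2*y*exp(y)) dy by parts with u = y, dv = (2*exp(y)) dy, so v = 2*exp(y): now -y**2*exp(y) + 2*y*exp(y) + ∫(-2*exp(y)) dy.
Step 3. Evaluate the standard form: now -y**2*exp(y) + 2*y*exp(y) - 2*exp(y).
Answer: -y**2*exp(y) + 2*y*exp(y) - 2*exp(y).


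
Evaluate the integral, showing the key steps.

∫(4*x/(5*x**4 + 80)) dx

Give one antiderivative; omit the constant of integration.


Step 1. Substitute u = x**2, turning ∫(4*x/(5*x**4 + 80)) dx into ∫(2/(5*(u**2 + 16))) du: now ∫(2/(5*(u**2 + 16))) du.
Step 2. Evaluate the standard form: now atan(u/4)/10.
Step 3. Substitute back u = x**2: now atan(x**2/4)/10.
Answer: atan(x**2/4)/10.


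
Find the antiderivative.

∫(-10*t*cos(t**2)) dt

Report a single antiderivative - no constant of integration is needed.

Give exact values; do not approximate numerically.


Answer: -5*sin(t**2).


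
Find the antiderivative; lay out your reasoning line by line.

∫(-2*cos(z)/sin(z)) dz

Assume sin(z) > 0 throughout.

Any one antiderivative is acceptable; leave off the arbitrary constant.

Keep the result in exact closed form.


Step 1. Substitute u = sin(z), turning ∫(-2*cos(z)/sin(z)) dz into ∫(-2/u) du: now ∫(-2/u) du.
Step 2. Evaluate the standard form [assuming u > 0]: now -2*log(u).
Step 3. Substitute back u = sin(z): now -2*log(sin(z)).
Answer: -2*log(sin(z)).


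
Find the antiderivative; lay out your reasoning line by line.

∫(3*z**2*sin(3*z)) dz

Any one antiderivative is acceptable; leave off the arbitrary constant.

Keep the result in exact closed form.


Step 1. Integrate ∫(3*z**2*sin(3*z)) dz by parts with u = z**2, dv = (3*sin(3*z)) dz, so v = -cos(3*z): now -z**2*cos(3*z) + ∫(2*z*cos(3*z)) dz.
Step 2. Integrate ∫(2*z*cos(3*z)) dz by parts with u = z, dv = (2*cos(3*z)) dz, so v = 2*sin(3*z)/3: now -z**2*cos(3*z) + 2*z*sin(3*z)/3 + ∫(-2*sin(3*z)/3) dz.
Step 3. Evaluate the standard form: now -z**2*cos(3*z) + 2*z*sin(3*z)/3 + 2*cos(3*z)/9.
Answer: -z**2*cos(3*z) + 2*z*sin(3*z)/3 + 2*cos(3*z)/9.


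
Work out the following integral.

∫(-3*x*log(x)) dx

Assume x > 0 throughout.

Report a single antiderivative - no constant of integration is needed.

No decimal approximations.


Answer: -3*x**2*log(x)/2 + 3*x**2/4.


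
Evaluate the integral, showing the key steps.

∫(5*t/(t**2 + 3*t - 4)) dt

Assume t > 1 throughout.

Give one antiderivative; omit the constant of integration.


Step 1. Decompose ∫(5*t/(t**2 + 3*t - 4)) dt by partial fractions, 5*t/(t**2 + 3*t - 4) = 4/(t + 4) + 1/(t - 1): now ∫(1/(t - 1)) dt + ∫(4/(t + 4)) dt.
Step 2. Evaluate the standard form [assuming t > -4]: now 4*log(t + 4) + ∫(1/(t - 1)) dt.
Step 3. Evaluate the standard form [assuming t > 1]: now log(t - 1) + 4*log(t + 4).
Answer: log(t - 1) + 4*log(t + 4).


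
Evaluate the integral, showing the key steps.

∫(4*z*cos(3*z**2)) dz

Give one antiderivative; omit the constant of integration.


Step 1. Substitute u = z**2, turning ∫(4*z*cos(3*z**2)) dz into ∫(2*cos(3*u)) du: now ∫(2*cos(3*u)) du.
Step 2. Evaluate the standard form: now 2*sin(3*u)/3.
Step 3. Substitute back u = z**2: now 2*sin(3*z**2)/3.
Answer: 2*sin(3*z**2)/3.


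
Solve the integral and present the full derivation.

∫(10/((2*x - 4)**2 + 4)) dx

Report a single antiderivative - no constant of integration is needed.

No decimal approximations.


Step 1. Substitute u = 2*x - 4, turning ∫(10/((2*x - 4)**2 + 4)) dx into ∫(5/(u**2 + 4)) du: now ∫(5/(u**2 + 4)) du.
Step 2. Evaluate the standard form: now 5*atan(u/2)/2.
Step 3. Substitute back u = 2*x - 4: now 5*atan(x - 2)/2.
Answer: 5*atan(x - 2)/2.


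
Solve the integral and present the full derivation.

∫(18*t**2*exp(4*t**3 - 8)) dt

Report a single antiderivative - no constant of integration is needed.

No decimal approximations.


Step 1. Substitute u = t**3 - 2, turning ∫(18*t**2*exp(4*t**3 - 8)) dt into ∫(6*exp(4*u)) du: now ∫(6*exp(4*u)) du.
Step 2. Evaluate the standard form: now 3*exp(4*u)/2.
Step 3. Substitute back u = t**3 - 2: now 3*exp(4*t**3 - 8)/2.
Answer: 3*exp(4*t**3 - 8)/2.


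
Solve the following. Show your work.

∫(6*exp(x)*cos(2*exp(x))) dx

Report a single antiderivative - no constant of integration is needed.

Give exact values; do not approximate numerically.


Step 1. Substitute u = exp(x), turning ∫(6*exp(x)*cos(2*exp(x))) dx into ∫(6*cos(2*u)) du: now ∫(6*cos(2*u)) du.
Step 2. Evaluate the standard form: now 3*sin(2*u).
Step 3. Substitute back u = exp(x): now 3*sin(2*exp(x)).
Answer: 3*sin(2*exp(x)).


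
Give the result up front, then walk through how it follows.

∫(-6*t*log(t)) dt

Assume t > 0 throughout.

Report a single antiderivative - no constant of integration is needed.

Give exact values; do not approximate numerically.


The answer is -3*t**2*log(t) + 3*t**2/2.
Step 1. Integrate ∫(-6*t*log(t)) dt by parts with u = log(t), dv = (-6*t) dt, so v = -3*t**2 [assuming t > 0]: now -3*t**2*log(t) + ∫(3*t) dt.
Step 2. Evaluate the standard form: now -3*t**2*log(t) + 3*t**2/2.
Answer: -3*t**2*log(t) + 3*t**2/2.


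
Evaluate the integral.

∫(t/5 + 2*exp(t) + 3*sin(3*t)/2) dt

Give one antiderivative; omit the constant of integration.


Answer: t**2/10 + 2*exp(t) - cos(3*t)/2.


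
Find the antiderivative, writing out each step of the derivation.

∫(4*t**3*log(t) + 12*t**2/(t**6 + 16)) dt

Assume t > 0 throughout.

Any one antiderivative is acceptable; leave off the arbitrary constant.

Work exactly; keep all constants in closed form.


Step 1. Rewrite: now ∫(12*t**2/(t**6 + 16)) dt + ∫(4*t**3*log(t)) dt.
Step 2. Substitute u = t**3, turning ∫(12*t**2/(t**6 + 16)) dt into ∫(4/(u**2 + 16)) du: now ∫(4*t**3*log(t)) dt + ∫(4/(u**2 + 16)) du.
Step 3. Evaluate the standard form: now atan(u/4) + ∫(4*t**3*log(t)) dt.
Step 4. Substitute back u = t**3: now atan(t**3/4) + ∫(4*t**3*log(t)) dt.
Step 5. Integrate ∫(4*t**3*log(t)) dt by parts with u = log(t), dv = (4*t**3) dt, so v = t**4 [assuming t > 0]: now t**4*log(t) + atan(t**3/4) + ∫(-t**3) dt.
Step 6. Evaluate the standard form: now t**4*log(t) - t**4/4 + atan(t**3/4).
Answer: t**4*log(t) - t**4/4 + atan(t**3/4).


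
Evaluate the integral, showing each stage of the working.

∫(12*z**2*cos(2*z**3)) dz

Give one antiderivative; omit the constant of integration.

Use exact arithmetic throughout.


Step 1. Substitute u = z**3, turning ∫(12*z**2*cos(2*z**3)) dz into ∫(4*cos(2*u)) du: now ∫(4*cos(2*u)) du.
Step 2. Evaluate the standard form: now 2*sin(2*u).
Step 3. Substitute back u = z**3: now 2*sin(2*z**3).
Answer: 2*sin(2*z**3).


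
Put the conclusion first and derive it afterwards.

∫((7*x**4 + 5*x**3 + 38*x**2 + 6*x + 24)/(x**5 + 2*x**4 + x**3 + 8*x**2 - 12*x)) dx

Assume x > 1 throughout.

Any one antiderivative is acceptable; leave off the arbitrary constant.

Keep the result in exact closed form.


The answer is -2*log(x) + 4*log(x - 1) + 5*log(x + 3) + atan(x/2).
Step 1. Decompose ∫((7*x**4 + 5*x**3 + 38*x**2 + 6*x + 24)/(x**5 + 2*x**4 + x**3 + 8*x**2 - 12*x)) dx by partial fractions, (7*x**4 + 5*x**3 + 38*x**2 + 6*x + 24)/(x**5 + 2*x**4 + x**3 + 8*x**2 - 12*x) = 2/(x**2 + 4) + 5/(x + 3) + 4/(x - 1) - 2/x: now ∫(-2/x) dx + ∫(4/(x - 1)) dx + ∫(5/(x + 3)) dx + ∫(2/(x**2 + 4)) dx.
Step 2. Evaluate the standard form [assuming x > 0]: now -2*log(x) + ∫(4/(x - 1)) dx + ∫(5/(x + 3)) dx + ∫(2/(x**2 + 4)) dx.
Step 3. Evaluate the standard form [assuming x > -3]: now -2*log(x) + 5*log(x + 3) + ∫(4/(x - 1)) dx + ∫(2/(x**2 + 4)) dx.
Step 4. Evaluate the standard form [assuming x > 1]: now -2*log(x) + 4*log(x - 1) + 5*log(x + 3) + ∫(2/(x**2 + 4)) dx.
Step 5. Evaluate the standard form: now -2*log(x) + 4*log(x - 1) + 5*log(x + 3) + atan(x/2).
Answer: -2*log(x) + 4*log(x - 1) + 5*log(x + 3) + atan(x/2).


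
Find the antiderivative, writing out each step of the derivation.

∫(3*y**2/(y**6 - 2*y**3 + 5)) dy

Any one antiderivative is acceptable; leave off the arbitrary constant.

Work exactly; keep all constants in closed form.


Step 1. Substitute u = y**3 - 1, turning ∫(3*y**2/(y**6 - 2*y**3 + 5)) dy into ∫(1/(u**2 + 4)) du: now ∫(1/(u**2 + 4)) du.
Step 2. Evaluate the standard form: now atan(u/2)/2.
Step 3. Substitute back u = y**3 - 1: now atan(y**3/2 - 1/2)/2.
Answer: atan(y**3/2 - 1/2)/2.


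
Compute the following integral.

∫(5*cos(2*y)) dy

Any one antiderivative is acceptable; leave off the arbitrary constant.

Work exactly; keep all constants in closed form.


Answer: 5*sin(2*y)/2.


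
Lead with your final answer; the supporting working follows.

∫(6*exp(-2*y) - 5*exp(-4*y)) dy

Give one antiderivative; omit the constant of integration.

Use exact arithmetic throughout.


The answer is -3*exp(-2*y) + 5*exp(-4*y)/4.
Step 1. Rewrite: now ∫(-5*exp(-4*y)) dy + ∫(6*exp(-2*y)) dy.
Step 2. Evaluate the standard form: now ∫(6*exp(-2*y)) dy + 5*exp(-4*y)/4.
Step 3. Evaluate the standard form: now -3*exp(-2*y) + 5*exp(-4*y)/4.
Answer: -3*exp(-2*y) + 5*exp(-4*y)/4.


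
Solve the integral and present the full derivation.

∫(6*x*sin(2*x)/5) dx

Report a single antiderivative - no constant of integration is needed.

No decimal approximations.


Step 1. Integrate ∫(6*x*sin(2*x)/5) dx by parts with u = x, dv = (6*sin(2*x)/5) dx, so v = -3*cos(2*x)/5: now -3*x*cos(2*x)/5 + ∫(3*cos(2*x)/5) dx.
Step 2. Evaluate the standard form: now -3*x*cos(2*x)/5 + 3*sin(2*x)/10.
Answer: -3*x*cos(2*x)/5 + 3*sin(2*x)/10.


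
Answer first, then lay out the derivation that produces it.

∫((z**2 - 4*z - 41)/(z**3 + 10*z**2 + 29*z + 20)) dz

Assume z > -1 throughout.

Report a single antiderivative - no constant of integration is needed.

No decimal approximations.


The answer is -3*log(z + 1) + 3*log(z + 4) + log(z + 5).
Step 1. Decompose ∫((z**2 - 4*z - 41)/(z**3 + 10*z**2 + 29*z + 20)) dz by partial fractions, (z**2 - 4*z - 41)/(z**3 + 10*z**2 + 29*z + 20) = 1/(z + 5) + 3/(z + 4) - 3/(z + 1): now ∫(-3/(z + 1)) dz + ∫(3/(z + 4)) dz + ∫(1/(z + 5)) dz.
Step 2. Evaluate the standard form [assuming z > -1]: now -3*log(z + 1) + ∫(3/(z + 4)) dz + ∫(1/(z + 5)) dz.
Step 3. Evaluate the standard form [assuming z > -5]: now -3*log(z + 1) + log(z + 5) + ∫(3/(z + 4)) dz.
Step 4. Evaluate the standard form [assuming z > -4]: now -3*log(z + 1) + 3*log(z + 4) + log(z + 5).
Answer: -3*log(z + 1) + 3*log(z + 4) + log(z + 5).


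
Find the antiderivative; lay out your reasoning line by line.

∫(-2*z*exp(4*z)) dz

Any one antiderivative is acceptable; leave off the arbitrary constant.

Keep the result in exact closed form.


Step 1. Integrate ∫(-2*z*exp(4*z)) dz by parts with u = z, dv = (-2*exp(4*z)) dz, so v = -exp(4*z)/2: now -z*exp(4*z)/2 + ∫(exp(4*z)/2) dz.
Step 2. Evaluate the standard form: now -z*exp(4*z)/2 + exp(4*z)/8.
Answer: -z*exp(4*z)/2 + exp(4*z)/8.


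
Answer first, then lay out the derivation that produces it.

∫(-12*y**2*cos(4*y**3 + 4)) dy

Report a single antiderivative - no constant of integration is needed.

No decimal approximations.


The answer is -sin(4*y**3 + 4).
Step 1. Substitute u = y**3 + 1, turning ∫(-12*y**2*cos(4*y**3 + 4)) dy into ∫(-4*cos(4*u)) du: now ∫(-4*cos(4*u)) du.
Step 2. Evaluate the standard form: now -sin(4*u).
Step 3. Substitute back u = y**3 + 1: now -sin(4*y**3 + 4).
Answer: -sin(4*y**3 + 4).


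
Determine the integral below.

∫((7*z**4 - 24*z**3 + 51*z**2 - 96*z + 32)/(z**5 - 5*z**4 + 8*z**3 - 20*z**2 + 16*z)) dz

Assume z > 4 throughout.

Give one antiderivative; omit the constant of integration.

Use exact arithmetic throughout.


Answer: 2*log(z) + 3*log(z - 4) + 2*log(z - 1) - 3*atan(z/2)/2.
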